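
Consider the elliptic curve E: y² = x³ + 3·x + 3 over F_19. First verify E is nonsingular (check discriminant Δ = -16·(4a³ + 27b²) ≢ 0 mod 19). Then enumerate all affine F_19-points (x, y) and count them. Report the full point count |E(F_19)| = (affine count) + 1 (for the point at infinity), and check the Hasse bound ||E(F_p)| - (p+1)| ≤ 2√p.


Affine points = {(1, 8), (1, 11), (2, 6), (2, 13), (3, 1), (3, 18), (6, 3), (6, 16), (7, 5), (7, 14), (8, 8), (8, 11), (10, 8), (10, 11), (12, 0), (13, 4), (13, 15), (16, 9), (16, 10)}; affine count = 19; |E(F_19)| = 20.

Discriminant check: Δ ∝ 4a³ + 27b² = 4·3³ + 27·3² = 4·27 + 27·9 ≡ 9 (mod 19). Nonzero ⇒ E is nonsingular.
For each x ∈ F_19, compute rhs = x³ + 3·x + 3 mod 19, then count y ∈ F_19 with y² ≡ rhs.
  x = 0: rhs = 3, matching y values: none (0 points).
  x = 1: rhs = 7, matching y values: 8, 11 (2 points).
  x = 2: rhs = 17, matching y values: 6, 13 (2 points).
  x = 3: rhs = 1, matching y values: 1, 18 (2 points).
  x = 4: rhs = 3, matching y values: none (0 points).
  x = 5: rhs = 10, matching y values: none (0 points).
  x = 6: rhs = 9, matching y values: 3, 16 (2 points).
  x = 7: rhs = 6, matching y values: 5, 14 (2 points).
  x = 8: rhs = 7, matching y values: 8, 11 (2 points).
  x = 9: rhs = 18, matching y values: none (0 points).
  x = 10: rhs = 7, matching y values: 8, 11 (2 points).
  x = 11: rhs = 18, matching y values: none (0 points).
  x = 12: rhs = 0, matching y values: 0 (1 points).
  x = 13: rhs = 16, matching y values: 4, 15 (2 points).
  x = 14: rhs = 15, matching y values: none (0 points).
  x = 15: rhs = 3, matching y values: none (0 points).
  x = 16: rhs = 5, matching y values: 9, 10 (2 points).
  x = 17: rhs = 8, matching y values: none (0 points).
  x = 18: rhs = 18, matching y values: none (0 points).
Total affine count: 19.
Full point count |E(F_19)| = 19 + 1 = 20.
Hasse bound: |20 − (19+1)| = |0| = 0 ≤ 2√19 ≈ 8.7178 ✓.


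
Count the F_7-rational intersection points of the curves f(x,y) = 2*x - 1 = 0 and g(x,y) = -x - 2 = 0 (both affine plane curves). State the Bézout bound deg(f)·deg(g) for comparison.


Common zeros: ∅; count = 0; Bézout bound = 1.

deg(f) = 1, deg(g) = 1, so Bézout bound = 1.
Scan x ∈ F_7. For each x, list the y ∈ F_7 with f(x, y) ≡ 0 and those with g(x, y) ≡ 0 (mod 7); the common zeros in that column are the intersection.
  x = 0: f ≡ 0 at y ∈ ∅; g ≡ 0 at y ∈ ∅; common: ∅.
  x = 1: f ≡ 0 at y ∈ ∅; g ≡ 0 at y ∈ ∅; common: ∅.
  x = 2: f ≡ 0 at y ∈ ∅; g ≡ 0 at y ∈ ∅; common: ∅.
  x = 3: f ≡ 0 at y ∈ ∅; g ≡ 0 at y ∈ ∅; common: ∅.
  x = 4: f ≡ 0 at y ∈ {0, 1, 2, 3, 4, 5, 6}; g ≡ 0 at y ∈ ∅; common: ∅.
  x = 5: f ≡ 0 at y ∈ ∅; g ≡ 0 at y ∈ {0, 1, 2, 3, 4, 5, 6}; common: ∅.
  x = 6: f ≡ 0 at y ∈ ∅; g ≡ 0 at y ∈ ∅; common: ∅.
Collecting: common zeros = ∅, so the count is 0.
Comparison with the Bézout bound: 0 ≤ 1 = deg(f)·deg(g), as expected for curves with no common component (the affine F_7-count falls short of the bound because intersections may lie at infinity, over extension fields, or carry multiplicity).


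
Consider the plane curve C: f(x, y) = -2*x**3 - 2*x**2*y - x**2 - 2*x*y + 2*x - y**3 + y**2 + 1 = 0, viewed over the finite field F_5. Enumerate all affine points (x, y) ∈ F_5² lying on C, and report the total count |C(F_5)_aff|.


Affine F_5-points: {(1, 0), (1, 3), (2, 0), (3, 1), (3, 4), (4, 0), (4, 1)}; count = 7.

For each of the 25 pairs (x, y) ∈ F_5², evaluate f(x, y) mod 5. Record the zeros.
  x = 0: [0↦1, 1↦1, 2↦2, 3↦3, 4↦3]  zeros at y ∈ ∅
  x = 1: [0↦0, 1↦1, 2↦3, 3↦0, 4↦1]  zeros at y ∈ {0, 3}
  x = 2: [0↦0, 1↦3, 2↦2, 3↦1, 4↦4]  zeros at y ∈ {0}
  x = 3: [0↦4, 1↦0, 2↦2, 3↦4, 4↦0]  zeros at y ∈ {1, 4}
  x = 4: [0↦0, 1↦0, 2↦1, 3↦2, 4↦2]  zeros at y ∈ {0, 1}
Collecting zeros: affine points = {(1, 0), (1, 3), (2, 0), (3, 1), (3, 4), (4, 0), (4, 1)}.
Total count |C(F_5)_aff| = 7.


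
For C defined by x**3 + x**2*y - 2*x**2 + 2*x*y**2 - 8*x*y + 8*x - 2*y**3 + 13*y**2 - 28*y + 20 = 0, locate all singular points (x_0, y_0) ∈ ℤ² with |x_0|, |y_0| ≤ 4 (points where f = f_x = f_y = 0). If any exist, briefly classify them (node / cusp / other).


Singular points: {(0, 2)}; classification: cusp.

Compute partial derivatives:
  f_x = 3*x**2 + 2*x*y - 4*x + 2*y**2 - 8*y + 8.
  f_y = x**2 + 4*x*y - 8*x - 6*y**2 + 26*y - 28.
Scan x_0 ∈ {−4, ..., 4}. For each x_0, f_y(x_0, y) is a polynomial in y; find its integer roots y ∈ {−4, ..., 4}, then test f_x and f at those candidates.
  x = -4: f_y(-4, y) = -6*y**2 + 10*y + 20; no integer root y with |y| ≤ 4.
  x = -3: f_y(-3, y) = -6*y**2 + 14*y + 5; no integer root y with |y| ≤ 4.
  x = -2: f_y(-2, y) = -6*y**2 + 18*y - 8; no integer root y with |y| ≤ 4.
  x = -1: f_y(-1, y) = -6*y**2 + 22*y - 19; no integer root y with |y| ≤ 4.
  x = 0: f_y(0, y) = -6*y**2 + 26*y - 28; vanishes at y ∈ {2}. (0, 2): f_x = 0, f = 0 — SINGULAR.
  x = 1: f_y(1, y) = -6*y**2 + 30*y - 35; no integer root y with |y| ≤ 4.
  x = 2: f_y(2, y) = -6*y**2 + 34*y - 40; vanishes at y ∈ {4}. (2, 4): f_x = 28 ≠ 0.
  x = 3: f_y(3, y) = -6*y**2 + 38*y - 43; no integer root y with |y| ≤ 4.
  x = 4: f_y(4, y) = -6*y**2 + 42*y - 44; no integer root y with |y| ≤ 4.
Only singular point on the grid: (0, 2).
Classify: substitute x = 0 + u, y = 2 + v and expand: f = u**3 + u**2*v + 2*u*v**2 - 2*v**3 + v**2.
No constant or linear terms (consistent with a singular point). Quadratic part: v**2. Cubic part: u**3 + u**2*v + 2*u*v**2 - 2*v**3.
The quadratic part v**2 is a perfect square, so there is a single (double) tangent line v = 0, i.e. y = 2. Restricting the cubic part to that line (v = 0) leaves u**3 ≠ 0, so f is not divisible by v and the branch is v² ≈ -u**3 to lowest order — this is a cusp.
Classification: cusp.


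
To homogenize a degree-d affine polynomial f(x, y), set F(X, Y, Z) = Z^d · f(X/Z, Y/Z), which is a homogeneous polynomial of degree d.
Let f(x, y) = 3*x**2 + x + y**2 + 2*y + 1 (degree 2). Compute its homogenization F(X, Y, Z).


F(X, Y, Z) = 3*X**2 + X*Z + Y**2 + 2*Y*Z + Z**2

deg(f) = 2.
Substitute x = X/Z, y = Y/Z into f, then multiply by Z^2.
  monomial 3·x^2·y^0 ↦ 3·X^2·Y^0·Z^0.
  monomial 1·x^1·y^0 ↦ 1·X^1·Y^0·Z^1.
  monomial 1·x^0·y^2 ↦ 1·X^0·Y^2·Z^0.
  monomial 2·x^0·y^1 ↦ 2·X^0·Y^1·Z^1.
  monomial 1·x^0·y^0 ↦ 1·X^0·Y^0·Z^2.
Collecting: F(X, Y, Z) = 3*X**2 + X*Z + Y**2 + 2*Y*Z + Z**2.


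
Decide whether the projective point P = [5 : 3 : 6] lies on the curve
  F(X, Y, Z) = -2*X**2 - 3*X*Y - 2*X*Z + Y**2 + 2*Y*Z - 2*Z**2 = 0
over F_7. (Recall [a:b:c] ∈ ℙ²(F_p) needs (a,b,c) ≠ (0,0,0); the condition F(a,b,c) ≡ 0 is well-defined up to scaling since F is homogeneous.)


F(5,3,6) ≡ 0 (mod 7); P is on the curve.

Evaluate F(5, 3, 6) term-by-term (mod 7).
  -2*X**2 ↦ -2·25·1·1 = -50
  -3*X*Y ↦ -3·5·3·1 = -45
  -2*X*Z ↦ -2·5·1·6 = -60
  Y**2 ↦ 1·1·9·1 = 9
  2*Y*Z ↦ 2·1·3·6 = 36
  -2*Z**2 ↦ -2·1·1·36 = -72
Sum: F(5, 3, 6) = (-50) + (-45) + (-60) + (9) + (36) + (-72) = -182.
Reducing mod 7: -182 ≡ 0 (mod 7).
Since F(a, b, c) ≡ 0 (mod 7), P lies on the curve.


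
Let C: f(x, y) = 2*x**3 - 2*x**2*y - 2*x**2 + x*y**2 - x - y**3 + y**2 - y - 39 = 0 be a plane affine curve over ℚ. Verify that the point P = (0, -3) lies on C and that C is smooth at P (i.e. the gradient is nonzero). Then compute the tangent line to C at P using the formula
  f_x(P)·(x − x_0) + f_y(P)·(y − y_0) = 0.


Tangent line at P: 8*x - 34*y - 102 = 0.

Step 1: f(0, -3) = 0, so P lies on C.
Step 2: partial derivatives
  f_x(x, y) = 6*x**2 - 4*x*y - 4*x + y**2 - 1, f_y(x, y) = -2*x**2 + 2*x*y - 3*y**2 + 2*y - 1.
  f_x(P) = 8, f_y(P) = -34 (gradient nonzero, so P is smooth).
Step 3: tangent line at P: 8·(x − 0) + -34·(y − -3) = 0.
Expanding: 8*x - 34*y - 102 = 0.


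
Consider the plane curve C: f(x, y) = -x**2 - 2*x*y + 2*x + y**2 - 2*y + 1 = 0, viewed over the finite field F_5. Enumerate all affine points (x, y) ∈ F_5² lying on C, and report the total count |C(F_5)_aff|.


Affine F_5-points: {(0, 1)}; count = 1.

For each of the 25 pairs (x, y) ∈ F_5², evaluate f(x, y) mod 5. Record the zeros.
  x = 0: [0↦1, 1↦0, 2↦1, 3↦4, 4↦4]  zeros at y ∈ {1}
  x = 1: [0↦2, 1↦4, 2↦3, 3↦4, 4↦2]  zeros at y ∈ ∅
  x = 2: [0↦1, 1↦1, 2↦3, 3↦2, 4↦3]  zeros at y ∈ ∅
  x = 3: [0↦3, 1↦1, 2↦1, 3↦3, 4↦2]  zeros at y ∈ ∅
  x = 4: [0↦3, 1↦4, 2↦2, 3↦2, 4↦4]  zeros at y ∈ ∅
Collecting zeros: affine points = {(0, 1)}.
Total count |C(F_5)_aff| = 1.


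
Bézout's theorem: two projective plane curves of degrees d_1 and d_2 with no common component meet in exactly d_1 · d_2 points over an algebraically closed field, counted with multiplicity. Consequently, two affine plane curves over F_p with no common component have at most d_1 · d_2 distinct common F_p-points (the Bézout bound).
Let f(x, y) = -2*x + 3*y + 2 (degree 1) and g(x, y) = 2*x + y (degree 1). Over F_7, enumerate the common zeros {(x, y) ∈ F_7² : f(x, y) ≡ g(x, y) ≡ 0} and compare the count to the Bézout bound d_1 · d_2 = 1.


Common zeros: {(2, 3)}; count = 1; Bézout bound = 1.

deg(f) = 1, deg(g) = 1, so Bézout bound = 1.
Scan x ∈ F_7. For each x, list the y ∈ F_7 with f(x, y) ≡ 0 and those with g(x, y) ≡ 0 (mod 7); the common zeros in that column are the intersection.
  x = 0: f ≡ 0 at y ∈ {4}; g ≡ 0 at y ∈ {0}; common: ∅.
  x = 1: f ≡ 0 at y ∈ {0}; g ≡ 0 at y ∈ {5}; common: ∅.
  x = 2: f ≡ 0 at y ∈ {3}; g ≡ 0 at y ∈ {3}; common: {3}.
  x = 3: f ≡ 0 at y ∈ {6}; g ≡ 0 at y ∈ {1}; common: ∅.
  x = 4: f ≡ 0 at y ∈ {2}; g ≡ 0 at y ∈ {6}; common: ∅.
  x = 5: f ≡ 0 at y ∈ {5}; g ≡ 0 at y ∈ {4}; common: ∅.
  x = 6: f ≡ 0 at y ∈ {1}; g ≡ 0 at y ∈ {2}; common: ∅.
Collecting: common zeros = {(2, 3)}, so the count is 1.
Comparison with the Bézout bound: 1 ≤ 1 = deg(f)·deg(g), as expected for curves with no common component (the bound is attained).


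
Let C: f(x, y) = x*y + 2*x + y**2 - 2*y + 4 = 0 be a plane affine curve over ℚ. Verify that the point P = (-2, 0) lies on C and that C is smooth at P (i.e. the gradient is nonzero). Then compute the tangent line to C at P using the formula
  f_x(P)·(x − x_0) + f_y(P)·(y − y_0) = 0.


Tangent line at P: 2*x - 4*y + 4 = 0.

Step 1: f(-2, 0) = 0, so P lies on C.
Step 2: partial derivatives
  f_x(x, y) = y + 2, f_y(x, y) = x + 2*y - 2.
  f_x(P) = 2, f_y(P) = -4 (gradient nonzero, so P is smooth).
Step 3: tangent line at P: 2·(x − -2) + -4·(y − 0) = 0.
Expanding: 2*x - 4*y + 4 = 0.


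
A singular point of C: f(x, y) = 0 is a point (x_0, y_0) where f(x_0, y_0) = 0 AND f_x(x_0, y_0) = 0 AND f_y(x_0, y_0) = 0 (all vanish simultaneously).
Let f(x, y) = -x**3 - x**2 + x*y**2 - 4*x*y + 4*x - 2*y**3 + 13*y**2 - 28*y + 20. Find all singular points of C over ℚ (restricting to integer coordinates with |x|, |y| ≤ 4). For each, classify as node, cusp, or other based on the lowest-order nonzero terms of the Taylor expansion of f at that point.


Singular points: {(0, 2)}; classification: node.

Compute partial derivatives:
  f_x = -3*x**2 - 2*x + y**2 - 4*y + 4.
  f_y = 2*x*y - 4*x - 6*y**2 + 26*y - 28.
Scan x_0 ∈ {−4, ..., 4}. For each x_0, f_y(x_0, y) is a polynomial in y; find its integer roots y ∈ {−4, ..., 4}, then test f_x and f at those candidates.
  x = -4: f_y(-4, y) = -6*y**2 + 18*y - 12; vanishes at y ∈ {1, 2}. (-4, 1): f_x = -39 ≠ 0; (-4, 2): f_x = -40 ≠ 0.
  x = -3: f_y(-3, y) = -6*y**2 + 20*y - 16; vanishes at y ∈ {2}. (-3, 2): f_x = -21 ≠ 0.
  x = -2: f_y(-2, y) = -6*y**2 + 22*y - 20; vanishes at y ∈ {2}. (-2, 2): f_x = -8 ≠ 0.
  x = -1: f_y(-1, y) = -6*y**2 + 24*y - 24; vanishes at y ∈ {2}. (-1, 2): f_x = -1 ≠ 0.
  x = 0: f_y(0, y) = -6*y**2 + 26*y - 28; vanishes at y ∈ {2}. (0, 2): f_x = 0, f = 0 — SINGULAR.
  x = 1: f_y(1, y) = -6*y**2 + 28*y - 32; vanishes at y ∈ {2}. (1, 2): f_x = -5 ≠ 0.
  x = 2: f_y(2, y) = -6*y**2 + 30*y - 36; vanishes at y ∈ {2, 3}. (2, 2): f_x = -16 ≠ 0; (2, 3): f_x = -15 ≠ 0.
  x = 3: f_y(3, y) = -6*y**2 + 32*y - 40; vanishes at y ∈ {2}. (3, 2): f_x = -33 ≠ 0.
  x = 4: f_y(4, y) = -6*y**2 + 34*y - 44; vanishes at y ∈ {2}. (4, 2): f_x = -56 ≠ 0.
Only singular point on the grid: (0, 2).
Classify: substitute x = 0 + u, y = 2 + v and expand: f = -u**3 - u**2 + u*v**2 - 2*v**3 + v**2.
No constant or linear terms (consistent with a singular point). Quadratic part: -u**2 + v**2. Cubic part: -u**3 + u*v**2 - 2*v**3.
The quadratic part v**2 - u**2 = (v − u)(v + u) splits into two distinct linear factors, so there are two distinct tangent lines y − 2 = ±(x − 0) — this is a node (ordinary double point).
Classification: node.


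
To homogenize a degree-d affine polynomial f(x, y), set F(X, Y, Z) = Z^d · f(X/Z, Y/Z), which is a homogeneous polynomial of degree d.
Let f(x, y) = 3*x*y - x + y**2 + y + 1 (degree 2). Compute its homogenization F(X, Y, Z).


F(X, Y, Z) = 3*X*Y - X*Z + Y**2 + Y*Z + Z**2

deg(f) = 2.
Substitute x = X/Z, y = Y/Z into f, then multiply by Z^2.
  monomial 3·x^1·y^1 ↦ 3·X^1·Y^1·Z^0.
  monomial -1·x^1·y^0 ↦ -1·X^1·Y^0·Z^1.
  monomial 1·x^0·y^2 ↦ 1·X^0·Y^2·Z^0.
  monomial 1·x^0·y^1 ↦ 1·X^0·Y^1·Z^1.
  monomial 1·x^0·y^0 ↦ 1·X^0·Y^0·Z^2.
Collecting: F(X, Y, Z) = 3*X*Y - X*Z + Y**2 + Y*Z + Z**2.


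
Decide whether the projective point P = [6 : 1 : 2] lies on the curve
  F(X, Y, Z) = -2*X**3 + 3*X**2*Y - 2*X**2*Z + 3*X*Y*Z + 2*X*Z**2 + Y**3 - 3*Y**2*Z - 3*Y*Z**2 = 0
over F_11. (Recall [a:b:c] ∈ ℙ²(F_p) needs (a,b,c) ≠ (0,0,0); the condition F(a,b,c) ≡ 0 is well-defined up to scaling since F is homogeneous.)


F(6,1,2) ≡ 6 (mod 11); P is NOT on the curve.

Evaluate F(6, 1, 2) term-by-term (mod 11).
  -2*X**3 ↦ -2·216·1·1 = -432
  3*X**2*Y ↦ 3·36·1·1 = 108
  -2*X**2*Z ↦ -2·36·1·2 = -144
  3*X*Y*Z ↦ 3·6·1·2 = 36
  2*X*Z**2 ↦ 2·6·1·4 = 48
  Y**3 ↦ 1·1·1·1 = 1
  -3*Y**2*Z ↦ -3·1·1·2 = -6
  -3*Y*Z**2 ↦ -3·1·1·4 = -12
Sum: F(6, 1, 2) = (-432) + (108) + (-144) + (36) + (48) + (1) + (-6) + (-12) = -401.
Reducing mod 11: -401 ≡ 6 (mod 11).
Since F(a, b, c) ≡ 6 ≠ 0 (mod 11), P does NOT lie on the curve.


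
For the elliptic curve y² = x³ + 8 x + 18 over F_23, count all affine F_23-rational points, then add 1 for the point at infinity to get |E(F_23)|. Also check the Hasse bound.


Affine points = {(0, 8), (0, 15), (1, 2), (1, 21), (3, 0), (6, 11), (6, 12), (7, 7), (7, 16), (12, 5), (12, 18), (20, 6), (20, 17), (22, 3), (22, 20)}; affine count = 15; |E(F_23)| = 16.

Discriminant check: Δ ∝ 4a³ + 27b² = 4·8³ + 27·18² = 4·512 + 27·324 ≡ 9 (mod 23). Nonzero ⇒ E is nonsingular.
For each x ∈ F_23, compute rhs = x³ + 8·x + 18 mod 23, then count y ∈ F_23 with y² ≡ rhs.
  x = 0: rhs = 18, matching y values: 8, 15 (2 points).
  x = 1: rhs = 4, matching y values: 2, 21 (2 points).
  x = 2: rhs = 19, matching y values: none (0 points).
  x = 3: rhs = 0, matching y values: 0 (1 points).
  x = 4: rhs = 22, matching y values: none (0 points).
  x = 5: rhs = 22, matching y values: none (0 points).
  x = 6: rhs = 6, matching y values: 11, 12 (2 points).
  x = 7: rhs = 3, matching y values: 7, 16 (2 points).
  x = 8: rhs = 19, matching y values: none (0 points).
  x = 9: rhs = 14, matching y values: none (0 points).
  x = 10: rhs = 17, matching y values: none (0 points).
  x = 11: rhs = 11, matching y values: none (0 points).
  x = 12: rhs = 2, matching y values: 5, 18 (2 points).
  x = 13: rhs = 19, matching y values: none (0 points).
  x = 14: rhs = 22, matching y values: none (0 points).
  x = 15: rhs = 17, matching y values: none (0 points).
  x = 16: rhs = 10, matching y values: none (0 points).
  x = 17: rhs = 7, matching y values: none (0 points).
  x = 18: rhs = 14, matching y values: none (0 points).
  x = 19: rhs = 14, matching y values: none (0 points).
  x = 20: rhs = 13, matching y values: 6, 17 (2 points).
  x = 21: rhs = 17, matching y values: none (0 points).
  x = 22: rhs = 9, matching y values: 3, 20 (2 points).
Total affine count: 15.
Full point count |E(F_23)| = 15 + 1 = 16.
Hasse bound: |16 − (23+1)| = |-8| = 8 ≤ 2√23 ≈ 9.5917 ✓.


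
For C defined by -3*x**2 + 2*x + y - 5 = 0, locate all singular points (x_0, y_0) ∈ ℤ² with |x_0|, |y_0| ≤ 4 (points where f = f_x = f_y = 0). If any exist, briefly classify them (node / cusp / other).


No singular points in the scanned grid; C is smooth there.

Compute partial derivatives:
  f_x = 2 - 6*x.
  f_y = 1.
f_y = 1 is a nonzero constant, so f_y never vanishes: no point (x, y) can satisfy f = f_x = f_y = 0. In particular no (x, y) ∈ {−4, ..., 4}² is singular; the curve is smooth.


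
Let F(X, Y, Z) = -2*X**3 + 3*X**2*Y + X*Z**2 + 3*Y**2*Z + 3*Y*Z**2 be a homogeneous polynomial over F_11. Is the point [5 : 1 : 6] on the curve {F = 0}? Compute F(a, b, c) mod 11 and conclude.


F(5,1,6) ≡ 10 (mod 11); P is NOT on the curve.

Evaluate F(5, 1, 6) term-by-term (mod 11).
  -2*X**3 ↦ -2·125·1·1 = -250
  3*X**2*Y ↦ 3·25·1·1 = 75
  X*Z**2 ↦ 1·5·1·36 = 180
  3*Y**2*Z ↦ 3·1·1·6 = 18
  3*Y*Z**2 ↦ 3·1·1·36 = 108
Sum: F(5, 1, 6) = (-250) + (75) + (180) + (18) + (108) = 131.
Reducing mod 11: 131 ≡ 10 (mod 11).
Since F(a, b, c) ≡ 10 ≠ 0 (mod 11), P does NOT lie on the curve.


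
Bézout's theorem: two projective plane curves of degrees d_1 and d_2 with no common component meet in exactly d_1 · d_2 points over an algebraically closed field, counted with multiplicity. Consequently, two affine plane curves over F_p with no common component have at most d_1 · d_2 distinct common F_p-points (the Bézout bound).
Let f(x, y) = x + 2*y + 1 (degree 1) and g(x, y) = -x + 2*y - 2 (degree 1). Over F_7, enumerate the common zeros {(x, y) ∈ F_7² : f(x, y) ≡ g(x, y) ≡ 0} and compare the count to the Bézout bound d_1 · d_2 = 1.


Common zeros: {(2, 2)}; count = 1; Bézout bound = 1.

deg(f) = 1, deg(g) = 1, so Bézout bound = 1.
Scan x ∈ F_7. For each x, list the y ∈ F_7 with f(x, y) ≡ 0 and those with g(x, y) ≡ 0 (mod 7); the common zeros in that column are the intersection.
  x = 0: f ≡ 0 at y ∈ {3}; g ≡ 0 at y ∈ {1}; common: ∅.
  x = 1: f ≡ 0 at y ∈ {6}; g ≡ 0 at y ∈ {5}; common: ∅.
  x = 2: f ≡ 0 at y ∈ {2}; g ≡ 0 at y ∈ {2}; common: {2}.
  x = 3: f ≡ 0 at y ∈ {5}; g ≡ 0 at y ∈ {6}; common: ∅.
  x = 4: f ≡ 0 at y ∈ {1}; g ≡ 0 at y ∈ {3}; common: ∅.
  x = 5: f ≡ 0 at y ∈ {4}; g ≡ 0 at y ∈ {0}; common: ∅.
  x = 6: f ≡ 0 at y ∈ {0}; g ≡ 0 at y ∈ {4}; common: ∅.
Collecting: common zeros = {(2, 2)}, so the count is 1.
Comparison with the Bézout bound: 1 ≤ 1 = deg(f)·deg(g), as expected for curves with no common component (the bound is attained).


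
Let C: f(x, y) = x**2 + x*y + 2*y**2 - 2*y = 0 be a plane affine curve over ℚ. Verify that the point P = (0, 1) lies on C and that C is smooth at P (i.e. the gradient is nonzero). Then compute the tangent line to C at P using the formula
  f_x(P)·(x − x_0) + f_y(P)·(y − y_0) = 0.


Tangent line at P: x + 2*y - 2 = 0.

Step 1: f(0, 1) = 0, so P lies on C.
Step 2: partial derivatives
  f_x(x, y) = 2*x + y, f_y(x, y) = x + 4*y - 2.
  f_x(P) = 1, f_y(P) = 2 (gradient nonzero, so P is smooth).
Step 3: tangent line at P: 1·(x − 0) + 2·(y − 1) = 0.
Expanding: x + 2*y - 2 = 0.


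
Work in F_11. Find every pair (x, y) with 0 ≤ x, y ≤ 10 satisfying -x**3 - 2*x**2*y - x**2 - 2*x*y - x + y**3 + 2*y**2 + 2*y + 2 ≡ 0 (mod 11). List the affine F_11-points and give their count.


Affine F_11-points: {(0, 2), (0, 5), (1, 1), (1, 2), (1, 6), (2, 4), (4, 6), (5, 2), (7, 3), (7, 7), (7, 10), (8, 8), (9, 10)}; count = 13.

For each of the 121 pairs (x, y) ∈ F_11², evaluate f(x, y) mod 11. Record the zeros.
  x = 0: [0↦2, 1↦7, 2↦0, 3↦9, 4↦7, 5↦0, 6↦5, 7↦6, 8↦9, 9↦9, 10↦1]  zeros at y ∈ {2, 5}
  x = 1: [0↦10, 1↦0, 2↦0, 3↦5, 4↦10, 5↦10, 6↦0, 7↦8, 8↦7, 9↦3, 10↦2]  zeros at y ∈ {1, 2, 6}
  x = 2: [0↦10, 1↦3, 2↦6, 3↦3, 4↦0, 5↦3, 6↦7, 7↦7, 8↦9, 9↦8, 10↦10]  zeros at y ∈ {4}
  x = 3: [0↦7, 1↦10, 2↦1, 3↦8, 4↦4, 5↦6, 6↦9, 7↦8, 8↦9, 9↦7, 10↦8]  zeros at y ∈ ∅
  x = 4: [0↦6, 1↦4, 2↦1, 3↦3, 4↦5, 5↦2, 6↦0, 7↦5, 8↦1, 9↦5, 10↦1]  zeros at y ∈ {6}
  x = 5: [0↦1, 1↦1, 2↦0, 3↦4, 4↦8, 5↦7, 6↦7, 7↦3, 8↦1, 9↦7, 10↦5]  zeros at y ∈ {2}
  x = 6: [0↦8, 1↦6, 2↦3, 3↦5, 4↦7, 5↦4, 6↦2, 7↦7, 8↦3, 9↦7, 10↦3]  zeros at y ∈ ∅
  x = 7: [0↦10, 1↦2, 2↦4, 3↦0, 4↦7, 5↦9, 6↦1, 7↦0, 8↦1, 9↦10, 10↦0]  zeros at y ∈ {3, 7, 10}
  x = 8: [0↦1, 1↦5, 2↦8, 3↦5, 4↦2, 5↦5, 6↦9, 7↦9, 8↦0, 9↦10, 10↦1]  zeros at y ∈ {8}
  x = 9: [0↦8, 1↦9, 2↦9, 3↦3, 4↦8, 5↦8, 6↦9, 7↦6, 8↦5, 9↦1, 10↦0]  zeros at y ∈ {10}
  x = 10: [0↦3, 1↦8, 2↦1, 3↦10, 4↦8, 5↦1, 6↦6, 7↦7, 8↦10, 9↦10, 10↦2]  zeros at y ∈ ∅
Collecting zeros: affine points = {(0, 2), (0, 5), (1, 1), (1, 2), (1, 6), (2, 4), (4, 6), (5, 2), (7, 3), (7, 7), (7, 10), (8, 8), (9, 10)}.
Total count |C(F_11)_aff| = 13.


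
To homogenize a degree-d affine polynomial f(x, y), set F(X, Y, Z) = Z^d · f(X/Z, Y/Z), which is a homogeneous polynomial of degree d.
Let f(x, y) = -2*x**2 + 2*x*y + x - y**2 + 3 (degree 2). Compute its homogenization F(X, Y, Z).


F(X, Y, Z) = -2*X**2 + 2*X*Y + X*Z - Y**2 + 3*Z**2

deg(f) = 2.
Substitute x = X/Z, y = Y/Z into f, then multiply by Z^2.
  monomial -2·x^2·y^0 ↦ -2·X^2·Y^0·Z^0.
  monomial 2·x^1·y^1 ↦ 2·X^1·Y^1·Z^0.
  monomial 1·x^1·y^0 ↦ 1·X^1·Y^0·Z^1.
  monomial -1·x^0·y^2 ↦ -1·X^0·Y^2·Z^0.
  monomial 3·x^0·y^0 ↦ 3·X^0·Y^0·Z^2.
Collecting: F(X, Y, Z) = -2*X**2 + 2*X*Y + X*Z - Y**2 + 3*Z**2.


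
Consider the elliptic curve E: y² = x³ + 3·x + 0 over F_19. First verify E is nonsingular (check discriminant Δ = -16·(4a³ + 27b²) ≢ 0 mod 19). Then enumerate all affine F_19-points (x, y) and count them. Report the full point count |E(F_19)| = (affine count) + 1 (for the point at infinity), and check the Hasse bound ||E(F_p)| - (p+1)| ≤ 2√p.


Affine points = {(0, 0), (1, 2), (1, 17), (3, 6), (3, 13), (4, 0), (5, 8), (5, 11), (6, 5), (6, 14), (8, 2), (8, 17), (10, 2), (10, 17), (12, 4), (12, 15), (15, 0), (17, 9), (17, 10)}; affine count = 19; |E(F_19)| = 20.

Discriminant check: Δ ∝ 4a³ + 27b² = 4·3³ + 27·0² = 4·27 + 27·0 ≡ 13 (mod 19). Nonzero ⇒ E is nonsingular.
For each x ∈ F_19, compute rhs = x³ + 3·x + 0 mod 19, then count y ∈ F_19 with y² ≡ rhs.
  x = 0: rhs = 0, matching y values: 0 (1 points).
  x = 1: rhs = 4, matching y values: 2, 17 (2 points).
  x = 2: rhs = 14, matching y values: none (0 points).
  x = 3: rhs = 17, matching y values: 6, 13 (2 points).
  x = 4: rhs = 0, matching y values: 0 (1 points).
  x = 5: rhs = 7, matching y values: 8, 11 (2 points).
  x = 6: rhs = 6, matching y values: 5, 14 (2 points).
  x = 7: rhs = 3, matching y values: none (0 points).
  x = 8: rhs = 4, matching y values: 2, 17 (2 points).
  x = 9: rhs = 15, matching y values: none (0 points).
  x = 10: rhs = 4, matching y values: 2, 17 (2 points).
  x = 11: rhs = 15, matching y values: none (0 points).
  x = 12: rhs = 16, matching y values: 4, 15 (2 points).
  x = 13: rhs = 13, matching y values: none (0 points).
  x = 14: rhs = 12, matching y values: none (0 points).
  x = 15: rhs = 0, matching y values: 0 (1 points).
  x = 16: rhs = 2, matching y values: none (0 points).
  x = 17: rhs = 5, matching y values: 9, 10 (2 points).
  x = 18: rhs = 15, matching y values: none (0 points).
Total affine count: 19.
Full point count |E(F_19)| = 19 + 1 = 20.
Hasse bound: |20 − (19+1)| = |0| = 0 ≤ 2√19 ≈ 8.7178 ✓.


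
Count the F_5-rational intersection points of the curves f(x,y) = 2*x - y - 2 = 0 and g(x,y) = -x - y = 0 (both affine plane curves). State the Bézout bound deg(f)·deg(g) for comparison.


Common zeros: {(4, 1)}; count = 1; Bézout bound = 1.

deg(f) = 1, deg(g) = 1, so Bézout bound = 1.
Scan x ∈ F_5. For each x, list the y ∈ F_5 with f(x, y) ≡ 0 and those with g(x, y) ≡ 0 (mod 5); the common zeros in that column are the intersection.
  x = 0: f ≡ 0 at y ∈ {3}; g ≡ 0 at y ∈ {0}; common: ∅.
  x = 1: f ≡ 0 at y ∈ {0}; g ≡ 0 at y ∈ {4}; common: ∅.
  x = 2: f ≡ 0 at y ∈ {2}; g ≡ 0 at y ∈ {3}; common: ∅.
  x = 3: f ≡ 0 at y ∈ {4}; g ≡ 0 at y ∈ {2}; common: ∅.
  x = 4: f ≡ 0 at y ∈ {1}; g ≡ 0 at y ∈ {1}; common: {1}.
Collecting: common zeros = {(4, 1)}, so the count is 1.
Comparison with the Bézout bound: 1 ≤ 1 = deg(f)·deg(g), as expected for curves with no common component (the bound is attained).


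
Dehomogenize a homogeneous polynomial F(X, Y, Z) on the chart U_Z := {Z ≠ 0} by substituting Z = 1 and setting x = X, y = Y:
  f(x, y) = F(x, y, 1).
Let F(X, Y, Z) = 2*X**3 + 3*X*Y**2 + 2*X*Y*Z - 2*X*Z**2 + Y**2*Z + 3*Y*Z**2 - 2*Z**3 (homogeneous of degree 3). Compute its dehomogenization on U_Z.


f(x, y) = 2*x**3 + 3*x*y**2 + 2*x*y - 2*x + y**2 + 3*y - 2

On U_Z we set Z = 1. Each monomial c·X^i·Y^j·Z^k in F becomes c·x^i·y^j·1^k = c·x^i·y^j.
Substituting Z = 1: F(X, Y, 1) = 2*x**3 + 3*x*y**2 + 2*x*y - 2*x + y**2 + 3*y - 2.
Note: deg(f) ≤ deg(F) = 3; strict inequality happens when F is divisible by Z (lost terms).


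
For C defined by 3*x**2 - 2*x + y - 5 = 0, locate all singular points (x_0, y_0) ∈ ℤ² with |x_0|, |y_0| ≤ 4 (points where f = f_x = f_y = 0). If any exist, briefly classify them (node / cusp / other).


No singular points in the scanned grid; C is smooth there.

Compute partial derivatives:
  f_x = 6*x - 2.
  f_y = 1.
f_y = 1 is a nonzero constant, so f_y never vanishes: no point (x, y) can satisfy f = f_x = f_y = 0. In particular no (x, y) ∈ {−4, ..., 4}² is singular; the curve is smooth.


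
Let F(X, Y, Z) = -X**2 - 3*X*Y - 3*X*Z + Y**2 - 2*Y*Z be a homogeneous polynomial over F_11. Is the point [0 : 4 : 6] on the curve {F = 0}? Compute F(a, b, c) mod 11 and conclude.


F(0,4,6) ≡ 1 (mod 11); P is NOT on the curve.

Evaluate F(0, 4, 6) term-by-term (mod 11).
  -X**2 ↦ -1·0·1·1 = 0
  -3*X*Y ↦ -3·0·4·1 = 0
  -3*X*Z ↦ -3·0·1·6 = 0
  Y**2 ↦ 1·1·16·1 = 16
  -2*Y*Z ↦ -2·1·4·6 = -48
Sum: F(0, 4, 6) = (0) + (0) + (0) + (16) + (-48) = -32.
Reducing mod 11: -32 ≡ 1 (mod 11).
Since F(a, b, c) ≡ 1 ≠ 0 (mod 11), P does NOT lie on the curve.


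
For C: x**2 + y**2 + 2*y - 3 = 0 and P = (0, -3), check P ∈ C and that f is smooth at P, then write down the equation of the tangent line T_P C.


Tangent line at P: -4*y - 12 = 0.

Step 1: f(0, -3) = 0, so P lies on C.
Step 2: partial derivatives
  f_x(x, y) = 2*x, f_y(x, y) = 2*y + 2.
  f_x(P) = 0, f_y(P) = -4 (gradient nonzero, so P is smooth).
Step 3: tangent line at P: 0·(x − 0) + -4·(y − -3) = 0.
Expanding: -4*y - 12 = 0.


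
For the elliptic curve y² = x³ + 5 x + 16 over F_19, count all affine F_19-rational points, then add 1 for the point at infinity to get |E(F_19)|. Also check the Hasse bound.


Affine points = {(0, 4), (0, 15), (3, 1), (3, 18), (4, 9), (4, 10), (8, 6), (8, 13), (9, 7), (9, 12), (13, 6), (13, 13), (17, 6), (17, 13)}; affine count = 14; |E(F_19)| = 15.

Discriminant check: Δ ∝ 4a³ + 27b² = 4·5³ + 27·16² = 4·125 + 27·256 ≡ 2 (mod 19). Nonzero ⇒ E is nonsingular.
For each x ∈ F_19, compute rhs = x³ + 5·x + 16 mod 19, then count y ∈ F_19 with y² ≡ rhs.
  x = 0: rhs = 16, matching y values: 4, 15 (2 points).
  x = 1: rhs = 3, matching y values: none (0 points).
  x = 2: rhs = 15, matching y values: none (0 points).
  x = 3: rhs = 1, matching y values: 1, 18 (2 points).
  x = 4: rhs = 5, matching y values: 9, 10 (2 points).
  x = 5: rhs = 14, matching y values: none (0 points).
  x = 6: rhs = 15, matching y values: none (0 points).
  x = 7: rhs = 14, matching y values: none (0 points).
  x = 8: rhs = 17, matching y values: 6, 13 (2 points).
  x = 9: rhs = 11, matching y values: 7, 12 (2 points).
  x = 10: rhs = 2, matching y values: none (0 points).
  x = 11: rhs = 15, matching y values: none (0 points).
  x = 12: rhs = 18, matching y values: none (0 points).
  x = 13: rhs = 17, matching y values: 6, 13 (2 points).
  x = 14: rhs = 18, matching y values: none (0 points).
  x = 15: rhs = 8, matching y values: none (0 points).
  x = 16: rhs = 12, matching y values: none (0 points).
  x = 17: rhs = 17, matching y values: 6, 13 (2 points).
  x = 18: rhs = 10, matching y values: none (0 points).
Total affine count: 14.
Full point count |E(F_19)| = 14 + 1 = 15.
Hasse bound: |15 − (19+1)| = |-5| = 5 ≤ 2√19 ≈ 8.7178 ✓.


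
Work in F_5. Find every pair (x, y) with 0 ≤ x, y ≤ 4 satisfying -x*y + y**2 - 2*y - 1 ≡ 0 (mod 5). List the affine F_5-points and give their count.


Affine F_5-points: {(2, 2), (3, 1), (3, 4), (4, 3)}; count = 4.

For each of the 25 pairs (x, y) ∈ F_5², evaluate f(x, y) mod 5. Record the zeros.
  x = 0: [0↦4, 1↦3, 2↦4, 3↦2, 4↦2]  zeros at y ∈ ∅
  x = 1: [0↦4, 1↦2, 2↦2, 3↦4, 4↦3]  zeros at y ∈ ∅
  x = 2: [0↦4, 1↦1, 2↦0, 3↦1, 4↦4]  zeros at y ∈ {2}
  x = 3: [0↦4, 1↦0, 2↦3, 3↦3, 4↦0]  zeros at y ∈ {1, 4}
  x = 4: [0↦4, 1↦4, 2↦1, 3↦0, 4↦1]  zeros at y ∈ {3}
Collecting zeros: affine points = {(2, 2), (3, 1), (3, 4), (4, 3)}.
Total count |C(F_5)_aff| = 4.


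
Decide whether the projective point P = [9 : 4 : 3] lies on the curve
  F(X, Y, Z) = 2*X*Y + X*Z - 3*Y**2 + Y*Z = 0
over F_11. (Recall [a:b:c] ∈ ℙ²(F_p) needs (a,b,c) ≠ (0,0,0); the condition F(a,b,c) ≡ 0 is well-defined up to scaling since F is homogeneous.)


F(9,4,3) ≡ 8 (mod 11); P is NOT on the curve.

Evaluate F(9, 4, 3) term-by-term (mod 11).
  2*X*Y ↦ 2·9·4·1 = 72
  X*Z ↦ 1·9·1·3 = 27
  -3*Y**2 ↦ -3·1·16·1 = -48
  Y*Z ↦ 1·1·4·3 = 12
Sum: F(9, 4, 3) = (72) + (27) + (-48) + (12) = 63.
Reducing mod 11: 63 ≡ 8 (mod 11).
Since F(a, b, c) ≡ 8 ≠ 0 (mod 11), P does NOT lie on the curve.


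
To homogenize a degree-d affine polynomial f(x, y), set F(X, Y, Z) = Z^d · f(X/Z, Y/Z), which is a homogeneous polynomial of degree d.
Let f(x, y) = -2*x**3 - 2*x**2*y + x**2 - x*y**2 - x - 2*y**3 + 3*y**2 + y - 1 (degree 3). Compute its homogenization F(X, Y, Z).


F(X, Y, Z) = -2*X**3 - 2*X**2*Y + X**2*Z - X*Y**2 - X*Z**2 - 2*Y**3 + 3*Y**2*Z + Y*Z**2 - Z**3

deg(f) = 3.
Substitute x = X/Z, y = Y/Z into f, then multiply by Z^3.
  monomial -2·x^3·y^0 ↦ -2·X^3·Y^0·Z^0.
  monomial -2·x^2·y^1 ↦ -2·X^2·Y^1·Z^0.
  monomial 1·x^2·y^0 ↦ 1·X^2·Y^0·Z^1.
  monomial -1·x^1·y^2 ↦ -1·X^1·Y^2·Z^0.
  monomial -1·x^1·y^0 ↦ -1·X^1·Y^0·Z^2.
  monomial -2·x^0·y^3 ↦ -2·X^0·Y^3·Z^0.
  monomial 3·x^0·y^2 ↦ 3·X^0·Y^2·Z^1.
  monomial 1·x^0·y^1 ↦ 1·X^0·Y^1·Z^2.
  monomial -1·x^0·y^0 ↦ -1·X^0·Y^0·Z^3.
Collecting: F(X, Y, Z) = -2*X**3 - 2*X**2*Y + X**2*Z - X*Y**2 - X*Z**2 - 2*Y**3 + 3*Y**2*Z + Y*Z**2 - Z**3.


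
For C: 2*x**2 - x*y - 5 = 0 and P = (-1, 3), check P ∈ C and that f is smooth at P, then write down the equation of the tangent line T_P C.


Tangent line at P: -7*x + y - 10 = 0.

Step 1: f(-1, 3) = 0, so P lies on C.
Step 2: partial derivatives
  f_x(x, y) = 4*x - y, f_y(x, y) = -x.
  f_x(P) = -7, f_y(P) = 1 (gradient nonzero, so P is smooth).
Step 3: tangent line at P: -7·(x − -1) + 1·(y − 3) = 0.
Expanding: -7*x + y - 10 = 0.


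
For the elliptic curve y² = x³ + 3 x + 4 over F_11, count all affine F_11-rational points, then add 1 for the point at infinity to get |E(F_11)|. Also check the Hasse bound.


Affine points = {(0, 2), (0, 9), (4, 5), (4, 6), (5, 1), (5, 10), (7, 4), (7, 7), (8, 1), (8, 10), (9, 1), (9, 10), (10, 0)}; affine count = 13; |E(F_11)| = 14.

Discriminant check: Δ ∝ 4a³ + 27b² = 4·3³ + 27·4² = 4·27 + 27·16 ≡ 1 (mod 11). Nonzero ⇒ E is nonsingular.
For each x ∈ F_11, compute rhs = x³ + 3·x + 4 mod 11, then count y ∈ F_11 with y² ≡ rhs.
  x = 0: rhs = 4, matching y values: 2, 9 (2 points).
  x = 1: rhs = 8, matching y values: none (0 points).
  x = 2: rhs = 7, matching y values: none (0 points).
  x = 3: rhs = 7, matching y values: none (0 points).
  x = 4: rhs = 3, matching y values: 5, 6 (2 points).
  x = 5: rhs = 1, matching y values: 1, 10 (2 points).
  x = 6: rhs = 7, matching y values: none (0 points).
  x = 7: rhs = 5, matching y values: 4, 7 (2 points).
  x = 8: rhs = 1, matching y values: 1, 10 (2 points).
  x = 9: rhs = 1, matching y values: 1, 10 (2 points).
  x = 10: rhs = 0, matching y values: 0 (1 points).
Total affine count: 13.
Full point count |E(F_11)| = 13 + 1 = 14.
Hasse bound: |14 − (11+1)| = |2| = 2 ≤ 2√11 ≈ 6.6332 ✓.


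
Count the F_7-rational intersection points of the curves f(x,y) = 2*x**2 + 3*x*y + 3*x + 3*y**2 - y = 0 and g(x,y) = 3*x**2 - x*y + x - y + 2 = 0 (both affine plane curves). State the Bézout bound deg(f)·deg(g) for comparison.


Common zeros: {(2, 3), (5, 2)}; count = 2; Bézout bound = 4.

deg(f) = 2, deg(g) = 2, so Bézout bound = 4.
Scan x ∈ F_7. For each x, list the y ∈ F_7 with f(x, y) ≡ 0 and those with g(x, y) ≡ 0 (mod 7); the common zeros in that column are the intersection.
  x = 0: f ≡ 0 at y ∈ {0, 5}; g ≡ 0 at y ∈ {2}; common: ∅.
  x = 1: f ≡ 0 at y ∈ {2}; g ≡ 0 at y ∈ {3}; common: ∅.
  x = 2: f ≡ 0 at y ∈ {0, 3}; g ≡ 0 at y ∈ {3}; common: {3}.
  x = 3: f ≡ 0 at y ∈ ∅; g ≡ 0 at y ∈ {1}; common: ∅.
  x = 4: f ≡ 0 at y ∈ ∅; g ≡ 0 at y ∈ {1}; common: ∅.
  x = 5: f ≡ 0 at y ∈ {2, 5}; g ≡ 0 at y ∈ {2}; common: {2}.
  x = 6: f ≡ 0 at y ∈ {3}; g ≡ 0 at y ∈ ∅; common: ∅.
Collecting: common zeros = {(2, 3), (5, 2)}, so the count is 2.
Comparison with the Bézout bound: 2 ≤ 4 = deg(f)·deg(g), as expected for curves with no common component (the affine F_7-count falls short of the bound because intersections may lie at infinity, over extension fields, or carry multiplicity).


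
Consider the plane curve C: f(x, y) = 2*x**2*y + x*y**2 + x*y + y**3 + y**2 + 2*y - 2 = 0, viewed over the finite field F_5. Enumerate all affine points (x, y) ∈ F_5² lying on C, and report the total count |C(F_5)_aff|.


Affine F_5-points: {(0, 3), (3, 3)}; count = 2.

For each of the 25 pairs (x, y) ∈ F_5², evaluate f(x, y) mod 5. Record the zeros.
  x = 0: [0↦3, 1↦2, 2↦4, 3↦0, 4↦1]  zeros at y ∈ {3}
  x = 1: [0↦3, 1↦1, 2↦4, 3↦3, 4↦4]  zeros at y ∈ ∅
  x = 2: [0↦3, 1↦4, 2↦2, 3↦3, 4↦3]  zeros at y ∈ ∅
  x = 3: [0↦3, 1↦1, 2↦3, 3↦0, 4↦3]  zeros at y ∈ {3}
  x = 4: [0↦3, 1↦2, 2↦2, 3↦4, 4↦4]  zeros at y ∈ ∅
Collecting zeros: affine points = {(0, 3), (3, 3)}.
Total count |C(F_5)_aff| = 2.


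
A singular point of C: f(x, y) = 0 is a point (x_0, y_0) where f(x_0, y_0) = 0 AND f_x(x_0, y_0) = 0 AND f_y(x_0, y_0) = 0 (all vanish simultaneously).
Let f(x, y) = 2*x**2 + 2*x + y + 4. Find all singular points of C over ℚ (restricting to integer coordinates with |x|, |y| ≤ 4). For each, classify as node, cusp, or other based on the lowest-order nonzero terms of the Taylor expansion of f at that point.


No singular points in the scanned grid; C is smooth there.

Compute partial derivatives:
  f_x = 4*x + 2.
  f_y = 1.
f_y = 1 is a nonzero constant, so f_y never vanishes: no point (x, y) can satisfy f = f_x = f_y = 0. In particular no (x, y) ∈ {−4, ..., 4}² is singular; the curve is smooth.


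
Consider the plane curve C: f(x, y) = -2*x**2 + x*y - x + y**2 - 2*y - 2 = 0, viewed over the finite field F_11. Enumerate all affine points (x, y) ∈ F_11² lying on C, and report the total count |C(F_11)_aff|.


Affine F_11-points: {(0, 6), (0, 7), (2, 1), (2, 10), (3, 3), (3, 7), (8, 6), (8, 10), (9, 1), (9, 3)}; count = 10.

For each of the 121 pairs (x, y) ∈ F_11², evaluate f(x, y) mod 11. Record the zeros.
  x = 0: [0↦9, 1↦8, 2↦9, 3↦1, 4↦6, 5↦2, 6↦0, 7↦0, 8↦2, 9↦6, 10↦1]  zeros at y ∈ {6, 7}
  x = 1: [0↦6, 1↦6, 2↦8, 3↦1, 4↦7, 5↦4, 6↦3, 7↦4, 8↦7, 9↦1, 10↦8]  zeros at y ∈ ∅
  x = 2: [0↦10, 1↦0, 2↦3, 3↦8, 4↦4, 5↦2, 6↦2, 7↦4, 8↦8, 9↦3, 10↦0]  zeros at y ∈ {1, 10}
  x = 3: [0↦10, 1↦1, 2↦5, 3↦0, 4↦8, 5↦7, 6↦8, 7↦0, 8↦5, 9↦1, 10↦10]  zeros at y ∈ {3, 7}
  x = 4: [0↦6, 1↦9, 2↦3, 3↦10, 4↦8, 5↦8, 6↦10, 7↦3, 8↦9, 9↦6, 10↦5]  zeros at y ∈ ∅
  x = 5: [0↦9, 1↦2, 2↦8, 3↦5, 4↦4, 5↦5, 6↦8, 7↦2, 8↦9, 9↦7, 10↦7]  zeros at y ∈ ∅
  x = 6: [0↦8, 1↦2, 2↦9, 3↦7, 4↦7, 5↦9, 6↦2, 7↦8, 8↦5, 9↦4, 10↦5]  zeros at y ∈ ∅
  x = 7: [0↦3, 1↦9, 2↦6, 3↦5, 4↦6, 5↦9, 6↦3, 7↦10, 8↦8, 9↦8, 10↦10]  zeros at y ∈ ∅
  x = 8: [0↦5, 1↦1, 2↦10, 3↦10, 4↦1, 5↦5, 6↦0, 7↦8, 8↦7, 9↦8, 10↦0]  zeros at y ∈ {6, 10}
  x = 9: [0↦3, 1↦0, 2↦10, 3↦0, 4↦3, 5↦8, 6↦4, 7↦2, 8↦2, 9↦4, 10↦8]  zeros at y ∈ {1, 3}
  x = 10: [0↦8, 1↦6, 2↦6, 3↦8, 4↦1, 5↦7, 6↦4, 7↦3, 8↦4, 9↦7, 10↦1]  zeros at y ∈ ∅
Collecting zeros: affine points = {(0, 6), (0, 7), (2, 1), (2, 10), (3, 3), (3, 7), (8, 6), (8, 10), (9, 1), (9, 3)}.
Total count |C(F_11)_aff| = 10.


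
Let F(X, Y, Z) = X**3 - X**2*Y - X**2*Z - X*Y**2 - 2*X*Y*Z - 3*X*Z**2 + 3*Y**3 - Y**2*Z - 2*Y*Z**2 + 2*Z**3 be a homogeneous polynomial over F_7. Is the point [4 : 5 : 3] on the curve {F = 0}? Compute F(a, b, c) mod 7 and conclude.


F(4,5,3) ≡ 5 (mod 7); P is NOT on the curve.

Evaluate F(4, 5, 3) term-by-term (mod 7).
  X**3 ↦ 1·64·1·1 = 64
  -X**2*Y ↦ -1·16·5·1 = -80
  -X**2*Z ↦ -1·16·1·3 = -48
  -X*Y**2 ↦ -1·4·25·1 = -100
  -2*X*Y*Z ↦ -2·4·5·3 = -120
  -3*X*Z**2 ↦ -3·4·1·9 = -108
  3*Y**3 ↦ 3·1·125·1 = 375
  -Y**2*Z ↦ -1·1·25·3 = -75
  -2*Y*Z**2 ↦ -2·1·5·9 = -90
  2*Z**3 ↦ 2·1·1·27 = 54
Sum: F(4, 5, 3) = (64) + (-80) + (-48) + (-100) + (-120) + (-108) + (375) + (-75) + (-90) + (54) = -128.
Reducing mod 7: -128 ≡ 5 (mod 7).
Since F(a, b, c) ≡ 5 ≠ 0 (mod 7), P does NOT lie on the curve.


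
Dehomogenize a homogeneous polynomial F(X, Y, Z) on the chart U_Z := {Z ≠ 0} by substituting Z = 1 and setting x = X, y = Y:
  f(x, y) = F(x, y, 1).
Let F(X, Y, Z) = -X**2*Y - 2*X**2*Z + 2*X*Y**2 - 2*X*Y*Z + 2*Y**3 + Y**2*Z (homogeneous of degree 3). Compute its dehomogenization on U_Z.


f(x, y) = -x**2*y - 2*x**2 + 2*x*y**2 - 2*x*y + 2*y**3 + y**2

On U_Z we set Z = 1. Each monomial c·X^i·Y^j·Z^k in F becomes c·x^i·y^j·1^k = c·x^i·y^j.
Substituting Z = 1: F(X, Y, 1) = -x**2*y - 2*x**2 + 2*x*y**2 - 2*x*y + 2*y**3 + y**2.
Note: deg(f) ≤ deg(F) = 3; strict inequality happens when F is divisible by Z (lost terms).


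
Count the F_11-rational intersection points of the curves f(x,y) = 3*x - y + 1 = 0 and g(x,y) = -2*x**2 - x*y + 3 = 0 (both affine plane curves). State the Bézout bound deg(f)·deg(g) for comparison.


Common zeros: ∅; count = 0; Bézout bound = 2.

deg(f) = 1, deg(g) = 2, so Bézout bound = 2.
Scan x ∈ F_11. For each x, list the y ∈ F_11 with f(x, y) ≡ 0 and those with g(x, y) ≡ 0 (mod 11); the common zeros in that column are the intersection.
  x = 0: f ≡ 0 at y ∈ {1}; g ≡ 0 at y ∈ ∅; common: ∅.
  x = 1: f ≡ 0 at y ∈ {4}; g ≡ 0 at y ∈ {1}; common: ∅.
  x = 2: f ≡ 0 at y ∈ {7}; g ≡ 0 at y ∈ {3}; common: ∅.
  x = 3: f ≡ 0 at y ∈ {10}; g ≡ 0 at y ∈ {6}; common: ∅.
  x = 4: f ≡ 0 at y ∈ {2}; g ≡ 0 at y ∈ {1}; common: ∅.
  x = 5: f ≡ 0 at y ∈ {5}; g ≡ 0 at y ∈ {6}; common: ∅.
  x = 6: f ≡ 0 at y ∈ {8}; g ≡ 0 at y ∈ {5}; common: ∅.
  x = 7: f ≡ 0 at y ∈ {0}; g ≡ 0 at y ∈ {10}; common: ∅.
  x = 8: f ≡ 0 at y ∈ {3}; g ≡ 0 at y ∈ {5}; common: ∅.
  x = 9: f ≡ 0 at y ∈ {6}; g ≡ 0 at y ∈ {8}; common: ∅.
  x = 10: f ≡ 0 at y ∈ {9}; g ≡ 0 at y ∈ {10}; common: ∅.
Collecting: common zeros = ∅, so the count is 0.
Comparison with the Bézout bound: 0 ≤ 2 = deg(f)·deg(g), as expected for curves with no common component (the affine F_11-count falls short of the bound because intersections may lie at infinity, over extension fields, or carry multiplicity).
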